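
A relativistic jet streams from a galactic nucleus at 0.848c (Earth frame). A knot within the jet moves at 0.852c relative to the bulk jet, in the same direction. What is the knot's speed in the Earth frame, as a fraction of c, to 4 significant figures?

Relativistic velocity addition: u = (u' + v)/(1 + u'v/c²)
= (0.852 + 0.848)/(1 + 0.852×0.848) = 1.700/1.72250 = 0.9869

u ≈ 0.9869c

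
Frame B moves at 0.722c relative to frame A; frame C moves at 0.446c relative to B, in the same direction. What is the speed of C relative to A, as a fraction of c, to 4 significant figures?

Compose boost 2: (0.446 + 0.722)/(1 + 0.446×0.722) = 1.168/1.32201 = 0.8835

u ≈ 0.8835c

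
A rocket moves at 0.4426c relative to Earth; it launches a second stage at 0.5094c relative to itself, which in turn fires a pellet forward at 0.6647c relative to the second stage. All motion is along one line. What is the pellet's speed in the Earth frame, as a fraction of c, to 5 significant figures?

Compose boost 2: (0.5094 + 0.4426)/(1 + 0.5094×0.4426) = 0.95200/1.225460 = 0.7768509
Compose boost 3: (0.6647 + 0.7768509)/(1 + 0.6647×0.7768509) = 1.441551/1.516373 = 0.95066

u ≈ 0.95066c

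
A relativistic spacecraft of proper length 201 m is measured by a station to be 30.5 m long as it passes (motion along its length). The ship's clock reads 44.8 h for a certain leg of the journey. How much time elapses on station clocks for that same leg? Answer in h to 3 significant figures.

Length contraction ⇒ γ = L₀/L = 201/30.5 = 6.5902
Time dilation: Δt = γτ₀ = 6.5902 × 44.8 h = 295 h

Δt ≈ 295 h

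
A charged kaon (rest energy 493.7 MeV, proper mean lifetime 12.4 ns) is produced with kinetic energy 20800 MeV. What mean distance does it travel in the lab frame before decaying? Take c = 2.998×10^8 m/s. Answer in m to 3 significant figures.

γ = 1 + K/(m₀c²) = 1 + 20800/493.7 = 43.131
β = √(1 − 1/γ²) = 0.99973
Dilated lifetime: γτ₀ = 43.131 × 12.4 ns = 534.82 ns
d = βc·γτ₀ = 0.99973 × (2.998×10^8 m/s) × 5.3482×10^-7 s = 160 m

d ≈ 160 m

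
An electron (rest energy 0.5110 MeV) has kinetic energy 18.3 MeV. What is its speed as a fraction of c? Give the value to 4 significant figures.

β ≈ 0.9996

γ = 1 + K/(m₀c²) = 1 + 18.3/0.5110 = 36.8121
β = √(1 − 1/γ²) = 0.9996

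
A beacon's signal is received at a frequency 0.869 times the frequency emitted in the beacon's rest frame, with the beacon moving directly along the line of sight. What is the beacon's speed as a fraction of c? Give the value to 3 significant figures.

β ≈ 0.139

f_obs/f_src = √((1−β)/(1+β)) = 0.869  ⇒  (1−β)/(1+β) = 0.75516
β = |1 − D²|/(1 + D²) = |1 − 0.75516|/(1 + 0.75516) = 0.139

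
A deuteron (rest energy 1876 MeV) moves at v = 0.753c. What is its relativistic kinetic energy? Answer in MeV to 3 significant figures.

γ = 1/√(1 − 0.753²) = 1.5197
K = (γ − 1)m₀c² = (1.5197 − 1) × 1876 MeV = 0.51971 × 1876 MeV = 975 MeV

K ≈ 975 MeV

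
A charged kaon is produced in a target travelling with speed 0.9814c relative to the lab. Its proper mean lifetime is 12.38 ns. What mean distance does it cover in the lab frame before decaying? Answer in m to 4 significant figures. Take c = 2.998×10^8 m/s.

d ≈ 18.97 m

γ = 1/√(1 − 0.9814²) = 5.20904
Dilated lifetime: Δt = γτ₀ = 5.20904 × 12.38 ns = 64.4879 ns
d = vΔt = 0.9814c × 64.4879 ns = 2.94224×10^8 m/s × 6.44879×10^-8 s = 18.97 m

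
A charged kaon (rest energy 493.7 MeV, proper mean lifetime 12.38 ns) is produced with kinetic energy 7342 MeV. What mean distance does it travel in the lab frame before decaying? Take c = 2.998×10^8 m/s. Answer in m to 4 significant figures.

γ = 1 + K/(m₀c²) = 1 + 7342/493.7 = 15.8714
β = √(1 − 1/γ²) = 0.998013
Dilated lifetime: γτ₀ = 15.8714 × 12.38 ns = 196.488 ns
d = βc·γτ₀ = 0.998013 × (2.998×10^8 m/s) × 1.96488×10^-7 s = 58.79 m

d ≈ 58.79 m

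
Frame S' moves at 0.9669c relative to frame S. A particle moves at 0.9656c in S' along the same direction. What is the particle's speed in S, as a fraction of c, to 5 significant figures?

u ≈ 0.99941c

Relativistic velocity addition: u = (u' + v)/(1 + u'v/c²)
= (0.9656 + 0.9669)/(1 + 0.9656×0.9669) = 1.9325/1.933639 = 0.99941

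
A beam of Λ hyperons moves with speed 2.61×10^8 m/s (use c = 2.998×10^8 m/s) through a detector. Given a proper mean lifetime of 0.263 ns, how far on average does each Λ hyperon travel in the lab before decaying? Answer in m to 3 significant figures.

d ≈ 0.140 m

β = v/c = 2.61×10^8 / 2.998×10^8 = 0.87058
γ = 1/√(1 − 0.87058²) = 2.0324
Dilated lifetime: Δt = γτ₀ = 2.0324 × 0.263 ns = 0.53452 ns
d = vΔt = 0.87058c × 0.53452 ns = 2.6100×10^8 m/s × 5.3452×10^-10 s = 0.140 m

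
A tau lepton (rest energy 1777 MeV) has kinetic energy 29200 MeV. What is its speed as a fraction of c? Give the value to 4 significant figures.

β ≈ 0.9984

γ = 1 + K/(m₀c²) = 1 + 29200/1777 = 17.4322
β = √(1 − 1/γ²) = 0.9984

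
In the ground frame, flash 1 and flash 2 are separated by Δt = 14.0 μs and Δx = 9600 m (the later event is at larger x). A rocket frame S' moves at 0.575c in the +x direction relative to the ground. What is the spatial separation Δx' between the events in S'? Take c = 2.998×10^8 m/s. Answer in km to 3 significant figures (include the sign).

Δx' ≈ 8.78 km

γ = 1/√(1 − 0.575²) = 1.2223
Δx' = γ(Δx − vΔt) = 1.2223 × (9600 m − 0.575×(2.998×10^8 m/s)×14.0×10^-6 s)
= 1.2223 × (7186.6 m) = 8.78 km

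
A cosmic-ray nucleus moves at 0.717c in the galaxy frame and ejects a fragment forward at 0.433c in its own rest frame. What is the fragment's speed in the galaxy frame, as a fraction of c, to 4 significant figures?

Compose boost 2: (0.433 + 0.717)/(1 + 0.433×0.717) = 1.150/1.31046 = 0.8776

u ≈ 0.8776c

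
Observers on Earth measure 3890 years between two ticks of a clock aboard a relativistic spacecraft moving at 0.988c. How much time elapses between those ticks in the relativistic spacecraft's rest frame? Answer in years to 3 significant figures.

γ = 1/√(1 − 0.988²) = 6.4744
Proper time: τ₀ = Δt/γ = 3890/6.4744 = 601 years

τ₀ ≈ 601 years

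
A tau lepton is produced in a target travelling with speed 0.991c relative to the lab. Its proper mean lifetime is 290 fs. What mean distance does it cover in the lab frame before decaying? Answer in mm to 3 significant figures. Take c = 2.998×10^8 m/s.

γ = 1/√(1 − 0.991²) = 7.4704
Dilated lifetime: Δt = γτ₀ = 7.4704 × 290 fs = 2166.4 fs
d = vΔt = 0.991c × 2166.4 fs = 2.9710×10^8 m/s × 2.1664×10^-12 s = 0.644 mm

d ≈ 0.644 mm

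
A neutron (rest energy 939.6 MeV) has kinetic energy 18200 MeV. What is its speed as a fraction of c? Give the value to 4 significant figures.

β ≈ 0.9988

γ = 1 + K/(m₀c²) = 1 + 18200/939.6 = 20.3699
β = √(1 − 1/γ²) = 0.9988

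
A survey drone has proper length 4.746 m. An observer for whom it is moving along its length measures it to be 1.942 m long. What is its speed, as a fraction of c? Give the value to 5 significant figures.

γ = L₀/L = 4.746/1.942 = 2.443872
β = √(1 − 1/γ²) = 0.91245

β ≈ 0.91245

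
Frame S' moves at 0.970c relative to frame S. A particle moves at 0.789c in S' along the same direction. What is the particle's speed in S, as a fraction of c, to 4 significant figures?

u ≈ 0.9964c

Relativistic velocity addition: u = (u' + v)/(1 + u'v/c²)
= (0.789 + 0.970)/(1 + 0.789×0.970) = 1.759/1.76533 = 0.9964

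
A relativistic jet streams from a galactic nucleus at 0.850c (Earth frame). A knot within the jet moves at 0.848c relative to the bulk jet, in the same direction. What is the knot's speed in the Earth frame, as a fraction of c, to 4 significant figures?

u ≈ 0.9868c

Relativistic velocity addition: u = (u' + v)/(1 + u'v/c²)
= (0.848 + 0.850)/(1 + 0.848×0.850) = 1.698/1.72080 = 0.9868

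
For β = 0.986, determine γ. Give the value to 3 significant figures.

γ ≈ 6.00

γ = 1/√(1 − β²) = 1/√(1 − 0.986²) = 1/√(0.027804) = 6.00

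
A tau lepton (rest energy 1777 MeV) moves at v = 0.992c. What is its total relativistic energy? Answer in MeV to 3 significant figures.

γ = 1/√(1 − 0.992²) = 7.9216
E = γm₀c² = 7.9216 × 1777 MeV = 14100 MeV

E ≈ 14100 MeV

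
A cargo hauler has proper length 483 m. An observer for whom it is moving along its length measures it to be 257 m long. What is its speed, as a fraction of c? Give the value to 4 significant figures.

β ≈ 0.8467

γ = L₀/L = 483/257 = 1.87938
β = √(1 − 1/γ²) = 0.8467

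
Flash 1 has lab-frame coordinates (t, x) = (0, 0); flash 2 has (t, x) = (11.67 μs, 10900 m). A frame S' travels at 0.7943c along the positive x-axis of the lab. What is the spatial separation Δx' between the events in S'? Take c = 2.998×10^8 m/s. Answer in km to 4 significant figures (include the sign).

Δx' ≈ 13.37 km

γ = 1/√(1 − 0.7943²) = 1.64602
Δx' = γ(Δx − vΔt) = 1.64602 × (10900 m − 0.7943×(2.998×10^8 m/s)×11.67×10^-6 s)
= 1.64602 × (8121.01 m) = 13.37 km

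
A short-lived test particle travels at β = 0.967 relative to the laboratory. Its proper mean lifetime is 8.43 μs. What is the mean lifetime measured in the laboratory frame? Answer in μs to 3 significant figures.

γ = 1/√(1 − 0.967²) = 3.9250
Time dilation: Δt = γτ₀ = 3.9250 × 8.43 μs = 33.1 μs

Δt ≈ 33.1 μs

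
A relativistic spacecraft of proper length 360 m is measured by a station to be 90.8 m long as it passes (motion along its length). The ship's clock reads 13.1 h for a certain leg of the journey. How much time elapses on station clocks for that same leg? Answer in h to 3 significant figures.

Δt ≈ 51.9 h

Length contraction ⇒ γ = L₀/L = 360/90.8 = 3.9648
Time dilation: Δt = γτ₀ = 3.9648 × 13.1 h = 51.9 h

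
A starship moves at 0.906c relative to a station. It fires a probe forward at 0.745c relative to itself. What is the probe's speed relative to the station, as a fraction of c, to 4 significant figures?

Relativistic velocity addition: u = (u' + v)/(1 + u'v/c²)
= (0.745 + 0.906)/(1 + 0.745×0.906) = 1.651/1.67497 = 0.9857

u ≈ 0.9857c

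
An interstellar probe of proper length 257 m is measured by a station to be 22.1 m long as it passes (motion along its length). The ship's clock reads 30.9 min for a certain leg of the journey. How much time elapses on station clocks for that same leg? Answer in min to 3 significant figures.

Length contraction ⇒ γ = L₀/L = 257/22.1 = 11.629
Time dilation: Δt = γτ₀ = 11.629 × 30.9 min = 359 min

Δt ≈ 359 min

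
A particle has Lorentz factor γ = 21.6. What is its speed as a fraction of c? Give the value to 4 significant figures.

β = √(1 − 1/γ²) = √(1 − 1/21.6²) = √(0.997857) = 0.9989

β ≈ 0.9989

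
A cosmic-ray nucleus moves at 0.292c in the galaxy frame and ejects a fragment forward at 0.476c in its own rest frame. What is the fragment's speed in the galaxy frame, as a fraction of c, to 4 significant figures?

Compose boost 2: (0.476 + 0.292)/(1 + 0.476×0.292) = 0.7680/1.13899 = 0.6743

u ≈ 0.6743c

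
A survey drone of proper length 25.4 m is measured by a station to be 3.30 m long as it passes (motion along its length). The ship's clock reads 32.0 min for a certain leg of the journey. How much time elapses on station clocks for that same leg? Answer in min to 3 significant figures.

Length contraction ⇒ γ = L₀/L = 25.4/3.30 = 7.6970
Time dilation: Δt = γτ₀ = 7.6970 × 32.0 min = 246 min

Δt ≈ 246 min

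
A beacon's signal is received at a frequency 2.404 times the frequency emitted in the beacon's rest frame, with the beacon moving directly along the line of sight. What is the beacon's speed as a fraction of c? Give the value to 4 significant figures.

β ≈ 0.7050

f_obs/f_src = √((1+β)/(1−β)) = 2.404  ⇒  (1+β)/(1−β) = 5.77922
β = |1 − D²|/(1 + D²) = |1 − 5.77922|/(1 + 5.77922) = 0.7050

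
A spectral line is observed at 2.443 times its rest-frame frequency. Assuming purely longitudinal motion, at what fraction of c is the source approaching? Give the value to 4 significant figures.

β ≈ 0.7130

f_obs/f_src = √((1+β)/(1−β)) = 2.443  ⇒  (1+β)/(1−β) = 5.96825
β = |1 − D²|/(1 + D²) = |1 − 5.96825|/(1 + 5.96825) = 0.7130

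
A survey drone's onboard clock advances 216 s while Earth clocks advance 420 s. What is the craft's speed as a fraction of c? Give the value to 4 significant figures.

β ≈ 0.8576

γ = Δt/τ₀ = 420/216 = 1.94444
β = √(1 − 1/γ²) = √(1 − 1/1.94444²) = 0.8576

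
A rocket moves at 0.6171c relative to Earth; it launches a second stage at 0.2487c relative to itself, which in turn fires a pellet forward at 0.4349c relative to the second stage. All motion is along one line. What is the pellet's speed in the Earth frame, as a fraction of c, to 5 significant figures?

Compose boost 2: (0.2487 + 0.6171)/(1 + 0.2487×0.6171) = 0.86580/1.153473 = 0.7506029
Compose boost 3: (0.4349 + 0.7506029)/(1 + 0.4349×0.7506029) = 1.185503/1.326437 = 0.89375

u ≈ 0.89375c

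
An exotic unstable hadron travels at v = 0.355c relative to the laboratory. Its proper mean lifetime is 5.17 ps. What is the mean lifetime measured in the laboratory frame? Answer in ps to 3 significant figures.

γ = 1/√(1 − 0.355²) = 1.0697
Time dilation: Δt = γτ₀ = 1.0697 × 5.17 ps = 5.53 ps

Δt ≈ 5.53 ps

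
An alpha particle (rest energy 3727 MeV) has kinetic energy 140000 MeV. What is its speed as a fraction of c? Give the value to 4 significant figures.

γ = 1 + K/(m₀c²) = 1 + 140000/3727 = 38.5637
β = √(1 − 1/γ²) = 0.9997

β ≈ 0.9997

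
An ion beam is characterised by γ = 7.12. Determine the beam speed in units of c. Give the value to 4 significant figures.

β ≈ 0.9901

β = √(1 − 1/γ²) = √(1 − 1/7.12²) = √(0.980274) = 0.9901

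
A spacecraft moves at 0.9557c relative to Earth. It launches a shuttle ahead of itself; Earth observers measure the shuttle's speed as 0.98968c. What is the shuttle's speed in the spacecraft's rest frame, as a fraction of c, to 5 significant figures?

Inverse velocity addition: u' = (u − v)/(1 − uv/c²)
= (0.98968 − 0.9557)/(1 − 0.98968×0.9557) = 0.033980/0.05416282 = 0.62737

u' ≈ 0.62737c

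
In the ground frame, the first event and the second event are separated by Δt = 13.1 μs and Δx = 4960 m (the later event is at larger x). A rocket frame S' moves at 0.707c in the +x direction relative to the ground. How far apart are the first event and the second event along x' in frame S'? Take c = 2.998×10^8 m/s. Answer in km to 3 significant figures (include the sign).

Δx' ≈ 3.09 km

γ = 1/√(1 − 0.707²) = 1.4140
Δx' = γ(Δx − vΔt) = 1.4140 × (4960 m − 0.707×(2.998×10^8 m/s)×13.1×10^-6 s)
= 1.4140 × (2183.3 m) = 3.09 km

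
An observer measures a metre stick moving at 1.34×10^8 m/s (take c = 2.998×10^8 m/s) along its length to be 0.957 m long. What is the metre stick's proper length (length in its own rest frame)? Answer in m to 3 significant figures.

L₀ ≈ 1.07 m

β = v/c = 1.34×10^8 / 2.998×10^8 = 0.44696
γ = 1/√(1 − 0.44696²) = 1.1179
L₀ = γL = 1.1179 × 0.957 = 1.07 m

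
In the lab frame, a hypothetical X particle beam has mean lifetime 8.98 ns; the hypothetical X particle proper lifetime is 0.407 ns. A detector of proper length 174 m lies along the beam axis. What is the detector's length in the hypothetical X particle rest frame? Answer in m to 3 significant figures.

L ≈ 7.89 m

Time dilation ⇒ γ = Δt/τ₀ = 8.98/0.407 = 22.064
Length contraction: L = L₀/γ = 174/22.064 = 7.89 m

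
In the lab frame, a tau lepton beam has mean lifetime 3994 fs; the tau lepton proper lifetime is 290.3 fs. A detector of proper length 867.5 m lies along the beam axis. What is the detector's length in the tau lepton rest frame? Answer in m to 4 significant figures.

Time dilation ⇒ γ = Δt/τ₀ = 3994/290.3 = 13.7582
Length contraction: L = L₀/γ = 867.5/13.7582 = 63.05 m

L ≈ 63.05 m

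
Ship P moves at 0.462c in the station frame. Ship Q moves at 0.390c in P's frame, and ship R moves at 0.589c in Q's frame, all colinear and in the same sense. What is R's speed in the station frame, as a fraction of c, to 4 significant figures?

u ≈ 0.9198c

Compose boost 2: (0.390 + 0.462)/(1 + 0.390×0.462) = 0.8520/1.18018 = 0.721924
Compose boost 3: (0.589 + 0.721924)/(1 + 0.589×0.721924) = 1.31092/1.42521 = 0.9198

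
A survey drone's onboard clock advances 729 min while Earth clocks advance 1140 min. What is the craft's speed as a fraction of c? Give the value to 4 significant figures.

γ = Δt/τ₀ = 1140/729 = 1.56379
β = √(1 − 1/γ²) = √(1 − 1/1.56379²) = 0.7688

β ≈ 0.7688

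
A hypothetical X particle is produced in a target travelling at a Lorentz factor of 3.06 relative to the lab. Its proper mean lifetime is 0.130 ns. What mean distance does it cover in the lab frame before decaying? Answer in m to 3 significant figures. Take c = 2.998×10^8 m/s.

β = √(1 − 1/γ²) = √(1 − 1/3.06²) = 0.94509
Dilated lifetime: Δt = γτ₀ = 3.06 × 0.130 ns = 0.39780 ns
d = vΔt = 0.94509c × 0.39780 ns = 2.8334×10^8 m/s × 3.9780×10^-10 s = 0.113 m

d ≈ 0.113 m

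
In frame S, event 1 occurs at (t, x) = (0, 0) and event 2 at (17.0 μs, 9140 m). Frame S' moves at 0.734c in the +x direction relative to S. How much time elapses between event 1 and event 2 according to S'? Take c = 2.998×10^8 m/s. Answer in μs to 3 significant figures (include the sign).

Δt' ≈ -7.92 μs

γ = 1/√(1 − 0.734²) = 1.4724
Δt' = γ(Δt − vΔx/c²) = 1.4724 × (17.0 μs − 0.734×9140 m / (2.998×10^8 m/s))
= 1.4724 × (-5.3775 μs) = -7.92 μs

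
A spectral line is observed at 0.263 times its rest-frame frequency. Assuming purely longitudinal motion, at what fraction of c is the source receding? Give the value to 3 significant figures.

β ≈ 0.871

f_obs/f_src = √((1−β)/(1+β)) = 0.263  ⇒  (1−β)/(1+β) = 0.069169
β = |1 − D²|/(1 + D²) = |1 − 0.069169|/(1 + 0.069169) = 0.871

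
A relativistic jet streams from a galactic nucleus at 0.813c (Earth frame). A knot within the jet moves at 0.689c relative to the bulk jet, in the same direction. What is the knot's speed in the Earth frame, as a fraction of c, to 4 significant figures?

u ≈ 0.9627c

Relativistic velocity addition: u = (u' + v)/(1 + u'v/c²)
= (0.689 + 0.813)/(1 + 0.689×0.813) = 1.502/1.56016 = 0.9627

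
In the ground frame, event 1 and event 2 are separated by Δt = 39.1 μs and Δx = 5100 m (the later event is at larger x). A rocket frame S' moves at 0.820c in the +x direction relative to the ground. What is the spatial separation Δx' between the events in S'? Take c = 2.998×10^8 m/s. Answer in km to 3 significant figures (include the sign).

γ = 1/√(1 − 0.820²) = 1.7471
Δx' = γ(Δx − vΔt) = 1.7471 × (5100 m − 0.820×(2.998×10^8 m/s)×39.1×10^-6 s)
= 1.7471 × (-4512.2 m) = -7.88 km

Δx' ≈ -7.88 km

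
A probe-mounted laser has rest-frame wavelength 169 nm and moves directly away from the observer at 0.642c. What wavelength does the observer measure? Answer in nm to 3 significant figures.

Relativistic Doppler: λ_obs = λ_src √((1+β)/(1−β))
= 169 × √(1.6420/0.35800) = 169 × 2.1416 = 362 nm

λ_obs ≈ 362 nm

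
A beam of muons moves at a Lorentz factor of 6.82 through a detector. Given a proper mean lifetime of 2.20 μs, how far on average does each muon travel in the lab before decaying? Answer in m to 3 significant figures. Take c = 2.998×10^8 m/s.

β = √(1 − 1/γ²) = √(1 − 1/6.82²) = 0.98919
Dilated lifetime: Δt = γτ₀ = 6.82 × 2.20 μs = 15.004 μs
d = vΔt = 0.98919c × 15.004 μs = 2.9656×10^8 m/s × 1.5004×10^-5 s = 4450 m

d ≈ 4450 m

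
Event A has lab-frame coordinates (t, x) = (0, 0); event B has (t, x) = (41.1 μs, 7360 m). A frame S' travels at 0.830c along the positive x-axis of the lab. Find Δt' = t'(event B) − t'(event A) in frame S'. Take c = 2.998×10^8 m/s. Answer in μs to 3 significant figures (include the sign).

γ = 1/√(1 − 0.830²) = 1.7929
Δt' = γ(Δt − vΔx/c²) = 1.7929 × (41.1 μs − 0.830×7360 m / (2.998×10^8 m/s))
= 1.7929 × (20.724 μs) = 37.2 μs

Δt' ≈ 37.2 μs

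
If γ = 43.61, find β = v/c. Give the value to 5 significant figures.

β = √(1 − 1/γ²) = √(1 − 1/43.61²) = √(0.9994742) = 0.99974

β ≈ 0.99974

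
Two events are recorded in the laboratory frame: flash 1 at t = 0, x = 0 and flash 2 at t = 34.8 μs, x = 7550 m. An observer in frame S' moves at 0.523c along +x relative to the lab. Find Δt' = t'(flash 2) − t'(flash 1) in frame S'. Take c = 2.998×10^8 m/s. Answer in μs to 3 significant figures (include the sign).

γ = 1/√(1 − 0.523²) = 1.1733
Δt' = γ(Δt − vΔx/c²) = 1.1733 × (34.8 μs − 0.523×7550 m / (2.998×10^8 m/s))
= 1.1733 × (21.629 μs) = 25.4 μs

Δt' ≈ 25.4 μs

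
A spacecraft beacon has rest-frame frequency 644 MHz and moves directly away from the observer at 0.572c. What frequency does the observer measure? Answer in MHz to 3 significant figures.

Relativistic Doppler: f_obs = f_src √((1−β)/(1+β))
= 644 × √(0.42800/1.5720) = 644 × 0.52179 = 336 MHz

f_obs ≈ 336 MHz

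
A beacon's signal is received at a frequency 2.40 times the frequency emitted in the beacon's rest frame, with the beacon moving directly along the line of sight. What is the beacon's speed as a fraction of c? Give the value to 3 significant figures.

β ≈ 0.704

f_obs/f_src = √((1+β)/(1−β)) = 2.40  ⇒  (1+β)/(1−β) = 5.7600
β = |1 − D²|/(1 + D²) = |1 − 5.7600|/(1 + 5.7600) = 0.704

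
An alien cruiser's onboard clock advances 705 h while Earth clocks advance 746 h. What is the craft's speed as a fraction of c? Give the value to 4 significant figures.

γ = Δt/τ₀ = 746/705 = 1.05816
β = √(1 − 1/γ²) = √(1 − 1/1.05816²) = 0.3270

β ≈ 0.3270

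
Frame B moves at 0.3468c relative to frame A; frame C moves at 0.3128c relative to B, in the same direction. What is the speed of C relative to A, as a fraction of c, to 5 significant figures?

Compose boost 2: (0.3128 + 0.3468)/(1 + 0.3128×0.3468) = 0.65960/1.108479 = 0.59505

u ≈ 0.59505c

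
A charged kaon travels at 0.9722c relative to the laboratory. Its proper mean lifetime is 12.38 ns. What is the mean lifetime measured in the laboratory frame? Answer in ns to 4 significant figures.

Δt ≈ 52.87 ns

γ = 1/√(1 − 0.9722²) = 4.27073
Time dilation: Δt = γτ₀ = 4.27073 × 12.38 ns = 52.87 ns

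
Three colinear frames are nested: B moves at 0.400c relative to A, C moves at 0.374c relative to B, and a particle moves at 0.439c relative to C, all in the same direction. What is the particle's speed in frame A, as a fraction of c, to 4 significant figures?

u ≈ 0.8585c

Compose boost 2: (0.374 + 0.400)/(1 + 0.374×0.400) = 0.7740/1.14960 = 0.673278
Compose boost 3: (0.439 + 0.673278)/(1 + 0.439×0.673278) = 1.11228/1.29557 = 0.8585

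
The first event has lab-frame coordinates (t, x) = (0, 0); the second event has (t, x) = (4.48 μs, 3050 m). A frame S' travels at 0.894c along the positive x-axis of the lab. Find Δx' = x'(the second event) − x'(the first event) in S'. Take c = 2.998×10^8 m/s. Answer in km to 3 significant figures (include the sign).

γ = 1/√(1 − 0.894²) = 2.2318
Δx' = γ(Δx − vΔt) = 2.2318 × (3050 m − 0.894×(2.998×10^8 m/s)×4.48×10^-6 s)
= 2.2318 × (1849.3 m) = 4.13 km

Δx' ≈ 4.13 km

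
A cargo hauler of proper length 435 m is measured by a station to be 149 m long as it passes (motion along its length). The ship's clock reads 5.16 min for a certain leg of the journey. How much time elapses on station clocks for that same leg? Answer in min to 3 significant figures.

Δt ≈ 15.1 min

Length contraction ⇒ γ = L₀/L = 435/149 = 2.9195
Time dilation: Δt = γτ₀ = 2.9195 × 5.16 min = 15.1 min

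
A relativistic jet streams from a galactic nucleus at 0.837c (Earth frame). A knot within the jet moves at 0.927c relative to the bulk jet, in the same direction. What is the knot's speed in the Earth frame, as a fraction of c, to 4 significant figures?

u ≈ 0.9933c

Relativistic velocity addition: u = (u' + v)/(1 + u'v/c²)
= (0.927 + 0.837)/(1 + 0.927×0.837) = 1.764/1.77590 = 0.9933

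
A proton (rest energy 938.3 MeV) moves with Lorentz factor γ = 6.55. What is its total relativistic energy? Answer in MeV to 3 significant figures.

E ≈ 6150 MeV

γ = 6.55 (given)
E = γm₀c² = 6.55 × 938.3 MeV = 6150 MeV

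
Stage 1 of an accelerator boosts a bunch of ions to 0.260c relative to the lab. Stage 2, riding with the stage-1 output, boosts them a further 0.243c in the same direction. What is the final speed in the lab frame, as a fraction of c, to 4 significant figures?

Compose boost 2: (0.243 + 0.260)/(1 + 0.243×0.260) = 0.5030/1.06318 = 0.4731

u ≈ 0.4731c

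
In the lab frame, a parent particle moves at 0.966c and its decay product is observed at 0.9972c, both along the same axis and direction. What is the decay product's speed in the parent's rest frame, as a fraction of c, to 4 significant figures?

u' ≈ 0.8500c

Inverse velocity addition: u' = (u − v)/(1 − uv/c²)
= (0.9972 − 0.966)/(1 − 0.9972×0.966) = 0.03120/0.0367048 = 0.8500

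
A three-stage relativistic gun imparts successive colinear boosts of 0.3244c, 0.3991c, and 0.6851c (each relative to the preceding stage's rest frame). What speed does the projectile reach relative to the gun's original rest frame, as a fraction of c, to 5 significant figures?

u ≈ 0.92134c

Compose boost 2: (0.3991 + 0.3244)/(1 + 0.3991×0.3244) = 0.72350/1.129468 = 0.6405670
Compose boost 3: (0.6851 + 0.6405670)/(1 + 0.6851×0.6405670) = 1.325667/1.438852 = 0.92134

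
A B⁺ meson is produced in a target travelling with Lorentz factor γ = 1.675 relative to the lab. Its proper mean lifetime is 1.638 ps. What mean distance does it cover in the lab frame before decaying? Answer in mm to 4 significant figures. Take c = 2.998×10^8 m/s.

d ≈ 0.6599 mm

β = √(1 − 1/γ²) = √(1 − 1/1.675²) = 0.802230
Dilated lifetime: Δt = γτ₀ = 1.675 × 1.638 ps = 2.74365 ps
d = vΔt = 0.802230c × 2.74365 ps = 2.40509×10^8 m/s × 2.74365×10^-12 s = 0.6599 mm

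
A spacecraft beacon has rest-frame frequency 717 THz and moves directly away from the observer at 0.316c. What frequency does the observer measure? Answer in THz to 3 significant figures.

Relativistic Doppler: f_obs = f_src √((1−β)/(1+β))
= 717 × √(0.68400/1.3160) = 717 × 0.72094 = 517 THz

f_obs ≈ 517 THz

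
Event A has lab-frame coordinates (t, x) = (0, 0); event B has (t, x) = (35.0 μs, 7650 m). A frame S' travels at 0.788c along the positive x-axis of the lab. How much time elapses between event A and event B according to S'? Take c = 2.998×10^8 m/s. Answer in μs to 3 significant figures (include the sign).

γ = 1/√(1 − 0.788²) = 1.6242
Δt' = γ(Δt − vΔx/c²) = 1.6242 × (35.0 μs − 0.788×7650 m / (2.998×10^8 m/s))
= 1.6242 × (14.893 μs) = 24.2 μs

Δt' ≈ 24.2 μs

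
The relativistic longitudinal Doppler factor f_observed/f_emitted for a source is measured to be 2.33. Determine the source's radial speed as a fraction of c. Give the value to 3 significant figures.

β ≈ 0.689

f_obs/f_src = √((1+β)/(1−β)) = 2.33  ⇒  (1+β)/(1−β) = 5.4289
β = |1 − D²|/(1 + D²) = |1 − 5.4289|/(1 + 5.4289) = 0.689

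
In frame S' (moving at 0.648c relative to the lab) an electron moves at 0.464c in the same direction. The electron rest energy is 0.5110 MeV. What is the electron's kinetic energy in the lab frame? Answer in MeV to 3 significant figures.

u_lab = (0.464 + 0.648)/(1 + 0.464×0.648) = 0.854943
γ = 1/√(1 − 0.854943²) = 1.9278
K = (γ − 1)m₀c² = (1.9278 − 1) × 0.5110 = 0.92781 × 0.5110 = 0.474 MeV

K ≈ 0.474 MeV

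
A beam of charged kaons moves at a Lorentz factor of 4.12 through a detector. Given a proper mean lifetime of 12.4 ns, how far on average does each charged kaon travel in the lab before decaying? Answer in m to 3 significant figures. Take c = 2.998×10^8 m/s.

d ≈ 14.9 m

β = √(1 − 1/γ²) = √(1 − 1/4.12²) = 0.97010
Dilated lifetime: Δt = γτ₀ = 4.12 × 12.4 ns = 51.088 ns
d = vΔt = 0.97010c × 51.088 ns = 2.9084×10^8 m/s × 5.1088×10^-8 s = 14.9 m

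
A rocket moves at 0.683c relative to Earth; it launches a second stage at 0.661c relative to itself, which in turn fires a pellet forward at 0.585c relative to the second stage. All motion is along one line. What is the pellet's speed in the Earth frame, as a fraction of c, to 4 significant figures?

u ≈ 0.9801c

Compose boost 2: (0.661 + 0.683)/(1 + 0.661×0.683) = 1.344/1.45146 = 0.925962
Compose boost 3: (0.585 + 0.925962)/(1 + 0.585×0.925962) = 1.51096/1.54169 = 0.9801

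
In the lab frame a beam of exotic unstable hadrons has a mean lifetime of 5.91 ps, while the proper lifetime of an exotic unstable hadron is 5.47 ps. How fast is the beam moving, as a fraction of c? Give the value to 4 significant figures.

β ≈ 0.3786

γ = Δt/τ₀ = 5.91/5.47 = 1.08044
β = √(1 − 1/γ²) = √(1 − 1/1.08044²) = 0.3786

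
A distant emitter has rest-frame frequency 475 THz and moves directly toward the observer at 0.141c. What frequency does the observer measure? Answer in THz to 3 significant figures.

f_obs ≈ 547 THz

Relativistic Doppler: f_obs = f_src √((1+β)/(1−β))
= 475 × √(1.1410/0.85900) = 475 × 1.1525 = 547 THz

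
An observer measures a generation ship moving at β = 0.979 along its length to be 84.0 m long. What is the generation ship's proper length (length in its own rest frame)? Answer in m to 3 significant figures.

L₀ ≈ 412 m

γ = 1/√(1 − 0.979²) = 4.9053
L₀ = γL = 4.9053 × 84.0 = 412 m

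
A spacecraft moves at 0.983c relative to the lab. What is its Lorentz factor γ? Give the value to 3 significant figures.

γ ≈ 5.45

γ = 1/√(1 − β²) = 1/√(1 − 0.983²) = 1/√(0.033711) = 5.45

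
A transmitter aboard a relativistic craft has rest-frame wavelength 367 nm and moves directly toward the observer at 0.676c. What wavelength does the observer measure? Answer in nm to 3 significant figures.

λ_obs ≈ 161 nm

Relativistic Doppler: λ_obs = λ_src √((1−β)/(1+β))
= 367 × √(0.32400/1.6760) = 367 × 0.43968 = 161 nm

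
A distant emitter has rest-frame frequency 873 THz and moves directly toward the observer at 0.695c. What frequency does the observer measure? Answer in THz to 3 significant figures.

Relativistic Doppler: f_obs = f_src √((1+β)/(1−β))
= 873 × √(1.6950/0.30500) = 873 × 2.3574 = 2060 THz

f_obs ≈ 2060 THz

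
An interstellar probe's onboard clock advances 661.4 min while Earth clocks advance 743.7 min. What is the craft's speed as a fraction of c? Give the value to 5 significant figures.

β ≈ 0.45725

γ = Δt/τ₀ = 743.7/661.4 = 1.124433
β = √(1 − 1/γ²) = √(1 − 1/1.124433²) = 0.45725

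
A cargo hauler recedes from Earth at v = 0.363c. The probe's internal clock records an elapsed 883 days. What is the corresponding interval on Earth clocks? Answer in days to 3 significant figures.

Δt ≈ 948 days

γ = 1/√(1 − 0.363²) = 1.0732
Time dilation: Δt = γτ₀ = 1.0732 × 883 days = 948 days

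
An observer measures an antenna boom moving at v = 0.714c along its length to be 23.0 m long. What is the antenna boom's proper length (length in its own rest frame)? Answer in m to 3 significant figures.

γ = 1/√(1 − 0.714²) = 1.4283
L₀ = γL = 1.4283 × 23.0 = 32.9 m

L₀ ≈ 32.9 m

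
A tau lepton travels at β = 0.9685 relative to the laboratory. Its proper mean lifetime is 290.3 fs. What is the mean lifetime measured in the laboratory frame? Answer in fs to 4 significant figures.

Δt ≈ 1166 fs

γ = 1/√(1 − 0.9685²) = 4.01585
Time dilation: Δt = γτ₀ = 4.01585 × 290.3 fs = 1166 fs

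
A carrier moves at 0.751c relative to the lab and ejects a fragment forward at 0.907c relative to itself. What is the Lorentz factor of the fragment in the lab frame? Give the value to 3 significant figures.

u_lab = (0.907 + 0.751)/(1 + 0.907×0.751) = 1.658/1.68116 = 0.986226
γ = 1/√(1 − 0.986226²) = 6.05

γ ≈ 6.05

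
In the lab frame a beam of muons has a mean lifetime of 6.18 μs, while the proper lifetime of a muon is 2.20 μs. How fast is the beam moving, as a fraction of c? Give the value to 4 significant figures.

β ≈ 0.9345

γ = Δt/τ₀ = 6.18/2.20 = 2.80909
β = √(1 − 1/γ²) = √(1 − 1/2.80909²) = 0.9345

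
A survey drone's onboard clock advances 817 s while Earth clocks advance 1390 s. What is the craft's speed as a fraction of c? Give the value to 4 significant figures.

β ≈ 0.8090

γ = Δt/τ₀ = 1390/817 = 1.70135
β = √(1 − 1/γ²) = √(1 − 1/1.70135²) = 0.8090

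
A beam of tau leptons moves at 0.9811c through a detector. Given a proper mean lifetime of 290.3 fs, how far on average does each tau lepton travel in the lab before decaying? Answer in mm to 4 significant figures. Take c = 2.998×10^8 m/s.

d ≈ 0.4413 mm

γ = 1/√(1 − 0.9811²) = 5.16792
Dilated lifetime: Δt = γτ₀ = 5.16792 × 290.3 fs = 1500.25 fs
d = vΔt = 0.9811c × 1500.25 fs = 2.94134×10^8 m/s × 1.50025×10^-12 s = 0.4413 mm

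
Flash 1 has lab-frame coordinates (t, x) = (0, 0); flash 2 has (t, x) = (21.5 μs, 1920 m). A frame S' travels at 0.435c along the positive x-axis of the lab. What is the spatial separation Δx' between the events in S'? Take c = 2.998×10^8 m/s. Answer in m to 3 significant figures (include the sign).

Δx' ≈ -982 m

γ = 1/√(1 − 0.435²) = 1.1106
Δx' = γ(Δx − vΔt) = 1.1106 × (1920 m − 0.435×(2.998×10^8 m/s)×21.5×10^-6 s)
= 1.1106 × (-883.88 m) = -982 m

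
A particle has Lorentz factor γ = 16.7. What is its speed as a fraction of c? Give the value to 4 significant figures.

β ≈ 0.9982

β = √(1 − 1/γ²) = √(1 − 1/16.7²) = √(0.996414) = 0.9982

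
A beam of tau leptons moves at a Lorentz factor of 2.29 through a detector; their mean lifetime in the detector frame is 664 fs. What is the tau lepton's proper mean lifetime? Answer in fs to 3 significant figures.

γ = 2.29 (given)
Proper time: τ₀ = Δt/γ = 664/2.29 = 290 fs

τ₀ ≈ 290 fs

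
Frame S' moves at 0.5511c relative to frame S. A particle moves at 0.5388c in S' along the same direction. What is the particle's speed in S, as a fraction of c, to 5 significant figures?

u ≈ 0.84037c

Relativistic velocity addition: u = (u' + v)/(1 + u'v/c²)
= (0.5388 + 0.5511)/(1 + 0.5388×0.5511) = 1.0899/1.296933 = 0.84037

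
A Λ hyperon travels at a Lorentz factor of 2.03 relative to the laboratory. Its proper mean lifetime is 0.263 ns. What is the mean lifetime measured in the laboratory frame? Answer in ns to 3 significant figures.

Δt ≈ 0.534 ns

γ = 2.03 (given)
Time dilation: Δt = γτ₀ = 2.03 × 0.263 ns = 0.534 ns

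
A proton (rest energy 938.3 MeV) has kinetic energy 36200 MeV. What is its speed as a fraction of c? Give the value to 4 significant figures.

β ≈ 0.9997

γ = 1 + K/(m₀c²) = 1 + 36200/938.3 = 39.5804
β = √(1 − 1/γ²) = 0.9997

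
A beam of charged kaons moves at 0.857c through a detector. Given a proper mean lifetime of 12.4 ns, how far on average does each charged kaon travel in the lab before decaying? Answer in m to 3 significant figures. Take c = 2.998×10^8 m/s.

d ≈ 6.18 m

γ = 1/√(1 − 0.857²) = 1.9406
Dilated lifetime: Δt = γτ₀ = 1.9406 × 12.4 ns = 24.063 ns
d = vΔt = 0.857c × 24.063 ns = 2.5693×10^8 m/s × 2.4063×10^-8 s = 6.18 m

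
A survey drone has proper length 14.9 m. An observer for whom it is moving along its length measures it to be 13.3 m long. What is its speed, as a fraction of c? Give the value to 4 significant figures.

γ = L₀/L = 14.9/13.3 = 1.12030
β = √(1 − 1/γ²) = 0.4508

β ≈ 0.4508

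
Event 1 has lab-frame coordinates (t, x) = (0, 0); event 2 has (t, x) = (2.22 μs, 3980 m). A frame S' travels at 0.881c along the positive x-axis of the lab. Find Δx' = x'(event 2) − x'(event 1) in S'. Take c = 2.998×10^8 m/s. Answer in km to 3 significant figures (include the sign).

Δx' ≈ 7.17 km

γ = 1/√(1 − 0.881²) = 2.1136
Δx' = γ(Δx − vΔt) = 2.1136 × (3980 m − 0.881×(2.998×10^8 m/s)×2.22×10^-6 s)
= 2.1136 × (3393.6 m) = 7.17 km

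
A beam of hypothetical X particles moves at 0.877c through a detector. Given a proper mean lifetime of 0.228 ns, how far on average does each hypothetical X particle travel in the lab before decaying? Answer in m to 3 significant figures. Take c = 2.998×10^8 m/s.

d ≈ 0.125 m

γ = 1/√(1 − 0.877²) = 2.0812
Dilated lifetime: Δt = γτ₀ = 2.0812 × 0.228 ns = 0.47452 ns
d = vΔt = 0.877c × 0.47452 ns = 2.6292×10^8 m/s × 4.7452×10^-10 s = 0.125 m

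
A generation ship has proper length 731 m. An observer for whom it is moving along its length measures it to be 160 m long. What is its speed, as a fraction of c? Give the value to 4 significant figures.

γ = L₀/L = 731/160 = 4.56875
β = √(1 − 1/γ²) = 0.9758

β ≈ 0.9758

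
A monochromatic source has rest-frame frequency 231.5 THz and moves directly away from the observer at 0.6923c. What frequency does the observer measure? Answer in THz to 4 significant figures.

f_obs ≈ 98.71 THz

Relativistic Doppler: f_obs = f_src √((1−β)/(1+β))
= 231.5 × √(0.307700/1.69230) = 231.5 × 0.426408 = 98.71 THz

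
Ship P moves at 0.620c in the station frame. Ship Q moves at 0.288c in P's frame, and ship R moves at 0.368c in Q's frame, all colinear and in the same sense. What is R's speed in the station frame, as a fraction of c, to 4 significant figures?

u ≈ 0.8870c

Compose boost 2: (0.288 + 0.620)/(1 + 0.288×0.620) = 0.9080/1.17856 = 0.770432
Compose boost 3: (0.368 + 0.770432)/(1 + 0.368×0.770432) = 1.13843/1.28352 = 0.8870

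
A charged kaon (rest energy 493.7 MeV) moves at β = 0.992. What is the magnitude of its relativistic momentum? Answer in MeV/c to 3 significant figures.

γ = 1/√(1 − 0.992²) = 7.9216
p = γβm₀c = 7.9216 × 0.992 × 493.7 MeV/c = 3880 MeV/c

p ≈ 3880 MeV/c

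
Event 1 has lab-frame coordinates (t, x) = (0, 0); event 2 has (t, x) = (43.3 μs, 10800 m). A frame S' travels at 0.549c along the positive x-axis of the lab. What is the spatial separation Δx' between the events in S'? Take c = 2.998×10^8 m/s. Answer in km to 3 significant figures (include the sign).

Δx' ≈ 4.39 km

γ = 1/√(1 − 0.549²) = 1.1964
Δx' = γ(Δx − vΔt) = 1.1964 × (10800 m − 0.549×(2.998×10^8 m/s)×43.3×10^-6 s)
= 1.1964 × (3673.2 m) = 4.39 km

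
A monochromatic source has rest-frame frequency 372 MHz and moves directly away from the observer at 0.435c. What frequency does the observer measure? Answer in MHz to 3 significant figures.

Relativistic Doppler: f_obs = f_src √((1−β)/(1+β))
= 372 × √(0.56500/1.4350) = 372 × 0.62748 = 233 MHz

f_obs ≈ 233 MHz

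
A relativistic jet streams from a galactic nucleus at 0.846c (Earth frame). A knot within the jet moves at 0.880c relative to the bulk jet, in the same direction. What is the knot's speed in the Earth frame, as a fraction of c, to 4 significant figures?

Relativistic velocity addition: u = (u' + v)/(1 + u'v/c²)
= (0.880 + 0.846)/(1 + 0.880×0.846) = 1.726/1.74448 = 0.9894

u ≈ 0.9894c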